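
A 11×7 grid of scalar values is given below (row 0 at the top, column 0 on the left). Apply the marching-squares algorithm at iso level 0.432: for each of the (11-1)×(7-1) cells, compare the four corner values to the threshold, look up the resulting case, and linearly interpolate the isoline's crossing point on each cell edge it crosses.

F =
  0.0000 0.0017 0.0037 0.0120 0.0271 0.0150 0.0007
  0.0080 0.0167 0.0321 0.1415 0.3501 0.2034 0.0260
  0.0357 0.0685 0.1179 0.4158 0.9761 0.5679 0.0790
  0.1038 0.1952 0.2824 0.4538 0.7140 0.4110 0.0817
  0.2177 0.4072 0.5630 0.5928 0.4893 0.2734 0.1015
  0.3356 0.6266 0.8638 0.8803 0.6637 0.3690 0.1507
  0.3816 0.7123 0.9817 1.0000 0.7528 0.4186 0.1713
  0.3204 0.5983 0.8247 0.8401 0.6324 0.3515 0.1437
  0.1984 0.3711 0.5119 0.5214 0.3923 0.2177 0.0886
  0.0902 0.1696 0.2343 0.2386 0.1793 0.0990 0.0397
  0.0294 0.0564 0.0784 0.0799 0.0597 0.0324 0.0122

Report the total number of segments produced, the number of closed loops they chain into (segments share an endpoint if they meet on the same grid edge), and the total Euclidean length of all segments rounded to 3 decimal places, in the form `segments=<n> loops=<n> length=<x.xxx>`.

segments=24 loops=1 length=19.970

cell (1,3): code 0100 → (1.131,4.000)–(2.000,3.029)
cell (1,4): code 1100 → (1.627,5.000)–(1.131,4.000)
cell (1,5): code 1000 → (2.000,5.278)–(1.627,5.000)
cell (2,2): code 0100 → (2.426,3.000)–(3.000,2.873)
cell (2,3): code 1110 → (2.000,3.029)–(2.426,3.000)
cell (2,4): code 1011 → (3.000,4.931)–(2.866,5.000)
cell (2,5): code 0001 → (2.866,5.000)–(2.000,5.278)
cell (3,1): code 0100 → (3.533,2.000)–(4.000,1.159)
cell (3,2): code 1110 → (3.000,2.873)–(3.533,2.000)
cell (3,4): code 1001 → (4.000,4.265)–(3.000,4.931)
cell (4,0): code 0100 → (4.113,1.000)–(5.000,0.331)
cell (4,1): code 1110 → (4.000,1.159)–(4.113,1.000)
cell (4,4): code 1001 → (5.000,4.786)–(4.000,4.265)
cell (5,0): code 0110 → (5.000,0.331)–(6.000,0.152)
cell (5,4): code 1001 → (6.000,4.960)–(5.000,4.786)
cell (6,0): code 0110 → (6.000,0.152)–(7.000,0.402)
cell (6,4): code 1001 → (7.000,4.713)–(6.000,4.960)
cell (7,0): code 0010 → (7.000,0.402)–(7.732,1.000)
cell (7,1): code 0111 → (7.732,1.000)–(8.000,1.433)
cell (7,3): code 1011 → (8.000,3.692)–(7.835,4.000)
cell (7,4): code 0001 → (7.835,4.000)–(7.000,4.713)
cell (8,1): code 0010 → (8.000,1.433)–(8.288,2.000)
cell (8,2): code 0011 → (8.288,2.000)–(8.316,3.000)
cell (8,3): code 0001 → (8.316,3.000)–(8.000,3.692)
total: 24 segments, chained into 1 closed loop(s), length Σ = 19.969851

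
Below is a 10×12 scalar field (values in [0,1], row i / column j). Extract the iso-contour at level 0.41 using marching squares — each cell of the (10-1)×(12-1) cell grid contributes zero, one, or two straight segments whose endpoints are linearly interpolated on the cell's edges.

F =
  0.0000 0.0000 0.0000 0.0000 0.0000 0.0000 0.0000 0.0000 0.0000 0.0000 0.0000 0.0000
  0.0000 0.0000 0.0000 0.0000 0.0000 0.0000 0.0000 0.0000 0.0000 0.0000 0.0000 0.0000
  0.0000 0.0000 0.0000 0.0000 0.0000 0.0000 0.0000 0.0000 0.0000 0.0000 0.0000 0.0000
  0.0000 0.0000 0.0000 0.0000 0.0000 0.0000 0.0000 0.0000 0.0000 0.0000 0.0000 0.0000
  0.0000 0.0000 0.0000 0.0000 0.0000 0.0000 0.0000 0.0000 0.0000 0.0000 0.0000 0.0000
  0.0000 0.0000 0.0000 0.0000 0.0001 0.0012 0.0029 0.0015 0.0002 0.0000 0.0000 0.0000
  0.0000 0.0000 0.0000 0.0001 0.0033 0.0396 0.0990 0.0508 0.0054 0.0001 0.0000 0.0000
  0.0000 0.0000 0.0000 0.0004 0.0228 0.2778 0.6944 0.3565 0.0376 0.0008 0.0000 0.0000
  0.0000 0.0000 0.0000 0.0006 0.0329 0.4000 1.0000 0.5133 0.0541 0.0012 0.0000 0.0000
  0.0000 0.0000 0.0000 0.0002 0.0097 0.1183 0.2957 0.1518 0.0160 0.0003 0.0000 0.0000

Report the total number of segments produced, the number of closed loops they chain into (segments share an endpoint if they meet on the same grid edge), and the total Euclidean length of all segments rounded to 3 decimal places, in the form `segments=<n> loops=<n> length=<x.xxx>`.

segments=8 loops=1 length=6.715

cell (6,5): code 0100 → (6.522,6.000)–(7.000,5.317)
cell (6,6): code 1000 → (7.000,6.842)–(6.522,6.000)
cell (7,5): code 0110 → (7.000,5.317)–(8.000,5.017)
cell (7,6): code 1101 → (7.341,7.000)–(7.000,6.842)
cell (7,7): code 1000 → (8.000,7.225)–(7.341,7.000)
cell (8,5): code 0010 → (8.000,5.017)–(8.838,6.000)
cell (8,6): code 0011 → (8.838,6.000)–(8.286,7.000)
cell (8,7): code 0001 → (8.286,7.000)–(8.000,7.225)
total: 8 segments, chained into 1 closed loop(s), length Σ = 6.715143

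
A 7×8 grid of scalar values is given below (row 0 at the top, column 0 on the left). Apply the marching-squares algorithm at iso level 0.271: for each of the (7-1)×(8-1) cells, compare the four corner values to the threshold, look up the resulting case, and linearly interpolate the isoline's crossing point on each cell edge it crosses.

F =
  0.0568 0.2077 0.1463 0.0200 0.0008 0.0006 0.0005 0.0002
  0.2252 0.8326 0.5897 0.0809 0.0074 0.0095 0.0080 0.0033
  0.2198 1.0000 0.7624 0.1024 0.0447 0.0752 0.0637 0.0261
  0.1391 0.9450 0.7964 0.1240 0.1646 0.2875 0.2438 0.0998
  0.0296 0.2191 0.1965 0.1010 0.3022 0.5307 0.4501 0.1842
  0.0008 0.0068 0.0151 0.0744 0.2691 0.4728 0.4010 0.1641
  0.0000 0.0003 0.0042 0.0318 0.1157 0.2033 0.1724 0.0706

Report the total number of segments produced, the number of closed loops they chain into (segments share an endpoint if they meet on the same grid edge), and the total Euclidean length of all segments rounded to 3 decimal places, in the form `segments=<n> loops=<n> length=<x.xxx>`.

segments=22 loops=2 length=19.477

cell (0,0): code 0100 → (0.101,1.000)–(1.000,0.075)
cell (0,1): code 1100 → (0.281,2.000)–(0.101,1.000)
cell (0,2): code 1000 → (1.000,2.626)–(0.281,2.000)
cell (1,0): code 0110 → (1.000,0.075)–(2.000,0.066)
cell (1,2): code 1001 → (2.000,2.745)–(1.000,2.626)
cell (2,0): code 0110 → (2.000,0.066)–(3.000,0.164)
cell (2,2): code 1001 → (3.000,2.781)–(2.000,2.745)
cell (2,4): code 0100 → (2.922,5.000)–(3.000,4.866)
cell (2,5): code 1000 → (3.000,5.378)–(2.922,5.000)
cell (3,0): code 0010 → (3.000,0.164)–(3.929,1.000)
cell (3,1): code 0011 → (3.929,1.000)–(3.876,2.000)
cell (3,2): code 0001 → (3.876,2.000)–(3.000,2.781)
cell (3,3): code 0100 → (3.773,4.000)–(4.000,3.845)
cell (3,4): code 1110 → (3.000,4.866)–(3.773,4.000)
cell (3,5): code 1101 → (3.132,6.000)–(3.000,5.378)
cell (3,6): code 1000 → (4.000,6.674)–(3.132,6.000)
cell (4,3): code 0010 → (4.000,3.845)–(4.943,4.000)
cell (4,4): code 0111 → (4.943,4.000)–(5.000,4.009)
cell (4,6): code 1001 → (5.000,6.549)–(4.000,6.674)
cell (5,4): code 0010 → (5.000,4.009)–(5.749,5.000)
cell (5,5): code 0011 → (5.749,5.000)–(5.569,6.000)
cell (5,6): code 0001 → (5.569,6.000)–(5.000,6.549)
total: 22 segments, chained into 2 closed loop(s), length Σ = 19.476582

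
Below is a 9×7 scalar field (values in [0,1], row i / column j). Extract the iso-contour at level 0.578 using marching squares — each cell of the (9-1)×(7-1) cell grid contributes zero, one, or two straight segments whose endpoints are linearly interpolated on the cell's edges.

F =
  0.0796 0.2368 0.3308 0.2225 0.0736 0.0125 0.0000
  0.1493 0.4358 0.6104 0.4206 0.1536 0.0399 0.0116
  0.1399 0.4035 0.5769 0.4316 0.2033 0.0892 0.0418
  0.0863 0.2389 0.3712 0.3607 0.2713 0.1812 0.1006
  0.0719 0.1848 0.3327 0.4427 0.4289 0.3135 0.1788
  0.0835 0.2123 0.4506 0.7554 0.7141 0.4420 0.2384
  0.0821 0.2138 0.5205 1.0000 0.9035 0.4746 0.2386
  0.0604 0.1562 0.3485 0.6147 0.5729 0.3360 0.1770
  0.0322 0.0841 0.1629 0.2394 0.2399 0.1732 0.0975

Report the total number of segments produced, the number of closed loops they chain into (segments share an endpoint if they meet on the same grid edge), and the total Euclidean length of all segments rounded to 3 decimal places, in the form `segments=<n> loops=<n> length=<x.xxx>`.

segments=14 loops=2 length=10.640

cell (0,1): code 0100 → (0.884,2.000)–(1.000,1.814)
cell (0,2): code 1000 → (1.000,2.171)–(0.884,2.000)
cell (1,1): code 0010 → (1.000,1.814)–(1.967,2.000)
cell (1,2): code 0001 → (1.967,2.000)–(1.000,2.171)
cell (4,2): code 0100 → (4.433,3.000)–(5.000,2.418)
cell (4,3): code 1100 → (4.523,4.000)–(4.433,3.000)
cell (4,4): code 1000 → (5.000,4.500)–(4.523,4.000)
cell (5,2): code 0110 → (5.000,2.418)–(6.000,2.120)
cell (5,4): code 1001 → (6.000,4.759)–(5.000,4.500)
cell (6,2): code 0110 → (6.000,2.120)–(7.000,2.862)
cell (6,3): code 1011 → (7.000,3.878)–(6.985,4.000)
cell (6,4): code 0001 → (6.985,4.000)–(6.000,4.759)
cell (7,2): code 0010 → (7.000,2.862)–(7.098,3.000)
cell (7,3): code 0001 → (7.098,3.000)–(7.000,3.878)
total: 14 segments, chained into 2 closed loop(s), length Σ = 10.640447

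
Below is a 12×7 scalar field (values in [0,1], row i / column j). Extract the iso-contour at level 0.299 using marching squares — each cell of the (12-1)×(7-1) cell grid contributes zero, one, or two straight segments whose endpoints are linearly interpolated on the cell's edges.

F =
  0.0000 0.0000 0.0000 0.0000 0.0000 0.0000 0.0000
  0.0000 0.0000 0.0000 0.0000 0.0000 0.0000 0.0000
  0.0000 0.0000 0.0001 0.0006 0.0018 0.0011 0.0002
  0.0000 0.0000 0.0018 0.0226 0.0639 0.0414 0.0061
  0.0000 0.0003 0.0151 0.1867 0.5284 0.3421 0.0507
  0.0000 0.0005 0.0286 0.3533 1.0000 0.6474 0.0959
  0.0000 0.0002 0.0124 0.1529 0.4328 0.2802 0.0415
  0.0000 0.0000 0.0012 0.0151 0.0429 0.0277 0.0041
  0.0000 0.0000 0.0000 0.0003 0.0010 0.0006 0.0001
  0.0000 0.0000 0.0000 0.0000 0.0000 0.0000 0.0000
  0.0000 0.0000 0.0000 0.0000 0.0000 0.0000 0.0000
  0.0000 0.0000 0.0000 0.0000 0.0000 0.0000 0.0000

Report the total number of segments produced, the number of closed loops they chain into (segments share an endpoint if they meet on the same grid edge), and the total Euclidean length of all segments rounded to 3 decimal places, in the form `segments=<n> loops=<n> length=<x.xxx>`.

cell (3,3): code 0100 → (3.506,4.000)–(4.000,3.329)
cell (3,4): code 1100 → (3.857,5.000)–(3.506,4.000)
cell (3,5): code 1000 → (4.000,5.148)–(3.857,5.000)
cell (4,2): code 0100 → (4.674,3.000)–(5.000,2.833)
cell (4,3): code 1110 → (4.000,3.329)–(4.674,3.000)
cell (4,5): code 1001 → (5.000,5.632)–(4.000,5.148)
cell (5,2): code 0010 → (5.000,2.833)–(5.271,3.000)
cell (5,3): code 0111 → (5.271,3.000)–(6.000,3.522)
cell (5,4): code 1011 → (6.000,4.877)–(5.949,5.000)
cell (5,5): code 0001 → (5.949,5.000)–(5.000,5.632)
cell (6,3): code 0010 → (6.000,3.522)–(6.343,4.000)
cell (6,4): code 0001 → (6.343,4.000)–(6.000,4.877)
total: 12 segments, chained into 1 closed loop(s), length Σ = 8.344543

segments=12 loops=1 length=8.345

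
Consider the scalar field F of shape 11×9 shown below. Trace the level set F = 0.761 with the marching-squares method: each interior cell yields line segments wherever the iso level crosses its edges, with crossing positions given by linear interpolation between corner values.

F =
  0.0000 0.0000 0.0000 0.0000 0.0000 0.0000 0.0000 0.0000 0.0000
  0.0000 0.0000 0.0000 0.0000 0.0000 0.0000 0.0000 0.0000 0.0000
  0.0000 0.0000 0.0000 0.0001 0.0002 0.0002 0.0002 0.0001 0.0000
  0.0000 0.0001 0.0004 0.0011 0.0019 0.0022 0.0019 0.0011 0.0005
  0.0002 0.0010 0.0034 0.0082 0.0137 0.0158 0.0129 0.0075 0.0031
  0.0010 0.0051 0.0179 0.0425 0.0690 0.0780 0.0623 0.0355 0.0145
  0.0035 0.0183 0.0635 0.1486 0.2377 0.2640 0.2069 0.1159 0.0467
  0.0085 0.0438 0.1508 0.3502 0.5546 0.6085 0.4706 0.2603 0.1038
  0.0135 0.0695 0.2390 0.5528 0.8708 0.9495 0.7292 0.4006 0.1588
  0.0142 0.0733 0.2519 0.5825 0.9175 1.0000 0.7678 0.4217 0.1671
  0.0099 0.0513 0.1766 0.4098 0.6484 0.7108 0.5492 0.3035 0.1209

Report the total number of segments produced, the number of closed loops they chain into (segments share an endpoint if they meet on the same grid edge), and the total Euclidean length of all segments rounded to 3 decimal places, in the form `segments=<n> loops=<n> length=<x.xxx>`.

cell (7,3): code 0100 → (7.653,4.000)–(8.000,3.655)
cell (7,4): code 1100 → (7.447,5.000)–(7.653,4.000)
cell (7,5): code 1000 → (8.000,5.856)–(7.447,5.000)
cell (8,3): code 0110 → (8.000,3.655)–(9.000,3.533)
cell (8,5): code 1101 → (8.824,6.000)–(8.000,5.856)
cell (8,6): code 1000 → (9.000,6.020)–(8.824,6.000)
cell (9,3): code 0010 → (9.000,3.533)–(9.582,4.000)
cell (9,4): code 0011 → (9.582,4.000)–(9.826,5.000)
cell (9,5): code 0011 → (9.826,5.000)–(9.031,6.000)
cell (9,6): code 0001 → (9.031,6.000)–(9.000,6.020)
total: 10 segments, chained into 1 closed loop(s), length Σ = 7.640322

segments=10 loops=1 length=7.640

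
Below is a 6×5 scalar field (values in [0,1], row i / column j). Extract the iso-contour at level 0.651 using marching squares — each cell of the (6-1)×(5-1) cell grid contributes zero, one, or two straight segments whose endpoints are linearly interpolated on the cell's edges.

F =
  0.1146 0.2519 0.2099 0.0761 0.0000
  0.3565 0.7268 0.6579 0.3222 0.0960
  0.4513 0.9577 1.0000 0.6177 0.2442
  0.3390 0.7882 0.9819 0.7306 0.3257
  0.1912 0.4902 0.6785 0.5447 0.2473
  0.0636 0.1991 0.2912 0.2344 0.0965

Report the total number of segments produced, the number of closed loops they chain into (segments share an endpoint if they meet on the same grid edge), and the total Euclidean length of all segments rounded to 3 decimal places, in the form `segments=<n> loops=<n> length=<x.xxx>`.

segments=14 loops=1 length=9.189

cell (0,0): code 0100 → (0.840,1.000)–(1.000,0.795)
cell (0,1): code 1100 → (0.985,2.000)–(0.840,1.000)
cell (0,2): code 1000 → (1.000,2.021)–(0.985,2.000)
cell (1,0): code 0110 → (1.000,0.795)–(2.000,0.394)
cell (1,2): code 1001 → (2.000,2.913)–(1.000,2.021)
cell (2,0): code 0110 → (2.000,0.394)–(3.000,0.695)
cell (2,2): code 1101 → (2.295,3.000)–(2.000,2.913)
cell (2,3): code 1000 → (3.000,3.197)–(2.295,3.000)
cell (3,0): code 0010 → (3.000,0.695)–(3.460,1.000)
cell (3,1): code 0111 → (3.460,1.000)–(4.000,1.854)
cell (3,2): code 1011 → (4.000,2.206)–(3.428,3.000)
cell (3,3): code 0001 → (3.428,3.000)–(3.000,3.197)
cell (4,1): code 0010 → (4.000,1.854)–(4.071,2.000)
cell (4,2): code 0001 → (4.071,2.000)–(4.000,2.206)
total: 14 segments, chained into 1 closed loop(s), length Σ = 9.189326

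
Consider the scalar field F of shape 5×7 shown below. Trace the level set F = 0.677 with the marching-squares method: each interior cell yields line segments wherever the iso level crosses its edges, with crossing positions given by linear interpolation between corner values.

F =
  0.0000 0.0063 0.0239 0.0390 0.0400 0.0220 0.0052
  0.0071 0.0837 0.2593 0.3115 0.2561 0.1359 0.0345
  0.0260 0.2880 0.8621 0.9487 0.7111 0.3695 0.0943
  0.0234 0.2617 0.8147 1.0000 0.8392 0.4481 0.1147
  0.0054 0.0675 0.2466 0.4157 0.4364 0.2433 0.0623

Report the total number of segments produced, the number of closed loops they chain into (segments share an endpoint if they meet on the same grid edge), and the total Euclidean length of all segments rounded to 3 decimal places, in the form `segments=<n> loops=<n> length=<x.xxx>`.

cell (1,1): code 0100 → (1.693,2.000)–(2.000,1.678)
cell (1,2): code 1100 → (1.574,3.000)–(1.693,2.000)
cell (1,3): code 1100 → (1.925,4.000)–(1.574,3.000)
cell (1,4): code 1000 → (2.000,4.100)–(1.925,4.000)
cell (2,1): code 0110 → (2.000,1.678)–(3.000,1.751)
cell (2,4): code 1001 → (3.000,4.415)–(2.000,4.100)
cell (3,1): code 0010 → (3.000,1.751)–(3.242,2.000)
cell (3,2): code 0011 → (3.242,2.000)–(3.553,3.000)
cell (3,3): code 0011 → (3.553,3.000)–(3.403,4.000)
cell (3,4): code 0001 → (3.403,4.000)–(3.000,4.415)
total: 10 segments, chained into 1 closed loop(s), length Σ = 7.672060

segments=10 loops=1 length=7.672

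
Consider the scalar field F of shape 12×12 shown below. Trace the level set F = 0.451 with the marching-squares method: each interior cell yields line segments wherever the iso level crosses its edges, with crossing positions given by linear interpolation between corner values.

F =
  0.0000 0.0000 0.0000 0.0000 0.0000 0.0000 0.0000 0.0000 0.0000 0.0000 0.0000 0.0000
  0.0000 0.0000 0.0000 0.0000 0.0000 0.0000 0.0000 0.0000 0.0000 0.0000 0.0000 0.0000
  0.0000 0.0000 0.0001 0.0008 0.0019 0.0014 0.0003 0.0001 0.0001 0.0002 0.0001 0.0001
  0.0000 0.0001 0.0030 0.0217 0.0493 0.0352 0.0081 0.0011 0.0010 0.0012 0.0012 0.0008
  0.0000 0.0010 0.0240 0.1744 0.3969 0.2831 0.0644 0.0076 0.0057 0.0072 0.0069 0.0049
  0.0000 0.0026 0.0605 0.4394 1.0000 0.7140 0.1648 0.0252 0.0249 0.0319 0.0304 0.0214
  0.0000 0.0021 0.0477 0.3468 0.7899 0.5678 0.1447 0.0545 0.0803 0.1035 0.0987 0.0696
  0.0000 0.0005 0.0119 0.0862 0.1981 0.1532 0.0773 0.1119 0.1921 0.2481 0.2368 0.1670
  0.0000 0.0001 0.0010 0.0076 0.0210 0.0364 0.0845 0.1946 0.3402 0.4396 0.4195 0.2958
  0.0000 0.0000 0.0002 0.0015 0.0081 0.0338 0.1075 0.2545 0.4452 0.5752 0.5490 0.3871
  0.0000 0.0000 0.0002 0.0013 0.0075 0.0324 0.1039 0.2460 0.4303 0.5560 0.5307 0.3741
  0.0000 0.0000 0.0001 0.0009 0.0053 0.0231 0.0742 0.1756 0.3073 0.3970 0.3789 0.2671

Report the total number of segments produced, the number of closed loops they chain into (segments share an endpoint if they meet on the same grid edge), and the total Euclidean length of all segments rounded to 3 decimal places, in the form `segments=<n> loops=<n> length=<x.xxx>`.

segments=16 loops=2 length=15.713

cell (4,3): code 0100 → (4.090,4.000)–(5.000,3.021)
cell (4,4): code 1100 → (4.390,5.000)–(4.090,4.000)
cell (4,5): code 1000 → (5.000,5.479)–(4.390,5.000)
cell (5,3): code 0110 → (5.000,3.021)–(6.000,3.235)
cell (5,5): code 1001 → (6.000,5.276)–(5.000,5.479)
cell (6,3): code 0010 → (6.000,3.235)–(6.573,4.000)
cell (6,4): code 0011 → (6.573,4.000)–(6.282,5.000)
cell (6,5): code 0001 → (6.282,5.000)–(6.000,5.276)
cell (8,8): code 0100 → (8.084,9.000)–(9.000,8.045)
cell (8,9): code 1100 → (8.243,10.000)–(8.084,9.000)
cell (8,10): code 1000 → (9.000,10.605)–(8.243,10.000)
cell (9,8): code 0110 → (9.000,8.045)–(10.000,8.165)
cell (9,10): code 1001 → (10.000,10.509)–(9.000,10.605)
cell (10,8): code 0010 → (10.000,8.165)–(10.660,9.000)
cell (10,9): code 0011 → (10.660,9.000)–(10.525,10.000)
cell (10,10): code 0001 → (10.525,10.000)–(10.000,10.509)
total: 16 segments, chained into 2 closed loop(s), length Σ = 15.713452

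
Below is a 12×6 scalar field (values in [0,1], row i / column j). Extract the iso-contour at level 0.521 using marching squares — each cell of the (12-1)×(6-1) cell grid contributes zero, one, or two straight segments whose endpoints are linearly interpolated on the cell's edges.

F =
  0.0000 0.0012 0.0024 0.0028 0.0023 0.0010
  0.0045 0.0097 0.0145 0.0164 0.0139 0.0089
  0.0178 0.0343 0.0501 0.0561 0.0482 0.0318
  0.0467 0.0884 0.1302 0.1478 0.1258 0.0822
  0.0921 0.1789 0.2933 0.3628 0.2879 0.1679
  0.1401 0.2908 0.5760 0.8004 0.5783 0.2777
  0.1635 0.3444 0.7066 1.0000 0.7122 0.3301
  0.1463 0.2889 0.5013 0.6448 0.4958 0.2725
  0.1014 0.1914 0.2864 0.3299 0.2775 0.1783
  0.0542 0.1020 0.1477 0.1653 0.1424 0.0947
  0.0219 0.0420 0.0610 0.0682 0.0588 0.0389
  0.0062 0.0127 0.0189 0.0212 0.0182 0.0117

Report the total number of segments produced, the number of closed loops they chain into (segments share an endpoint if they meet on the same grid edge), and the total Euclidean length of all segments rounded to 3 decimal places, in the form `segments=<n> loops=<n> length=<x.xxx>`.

cell (4,1): code 0100 → (4.805,2.000)–(5.000,1.807)
cell (4,2): code 1100 → (4.362,3.000)–(4.805,2.000)
cell (4,3): code 1100 → (4.803,4.000)–(4.362,3.000)
cell (4,4): code 1000 → (5.000,4.191)–(4.803,4.000)
cell (5,1): code 0110 → (5.000,1.807)–(6.000,1.488)
cell (5,4): code 1001 → (6.000,4.500)–(5.000,4.191)
cell (6,1): code 0010 → (6.000,1.488)–(6.904,2.000)
cell (6,2): code 0111 → (6.904,2.000)–(7.000,2.137)
cell (6,3): code 1011 → (7.000,3.831)–(6.884,4.000)
cell (6,4): code 0001 → (6.884,4.000)–(6.000,4.500)
cell (7,2): code 0010 → (7.000,2.137)–(7.393,3.000)
cell (7,3): code 0001 → (7.393,3.000)–(7.000,3.831)
total: 12 segments, chained into 1 closed loop(s), length Σ = 9.126763

segments=12 loops=1 length=9.127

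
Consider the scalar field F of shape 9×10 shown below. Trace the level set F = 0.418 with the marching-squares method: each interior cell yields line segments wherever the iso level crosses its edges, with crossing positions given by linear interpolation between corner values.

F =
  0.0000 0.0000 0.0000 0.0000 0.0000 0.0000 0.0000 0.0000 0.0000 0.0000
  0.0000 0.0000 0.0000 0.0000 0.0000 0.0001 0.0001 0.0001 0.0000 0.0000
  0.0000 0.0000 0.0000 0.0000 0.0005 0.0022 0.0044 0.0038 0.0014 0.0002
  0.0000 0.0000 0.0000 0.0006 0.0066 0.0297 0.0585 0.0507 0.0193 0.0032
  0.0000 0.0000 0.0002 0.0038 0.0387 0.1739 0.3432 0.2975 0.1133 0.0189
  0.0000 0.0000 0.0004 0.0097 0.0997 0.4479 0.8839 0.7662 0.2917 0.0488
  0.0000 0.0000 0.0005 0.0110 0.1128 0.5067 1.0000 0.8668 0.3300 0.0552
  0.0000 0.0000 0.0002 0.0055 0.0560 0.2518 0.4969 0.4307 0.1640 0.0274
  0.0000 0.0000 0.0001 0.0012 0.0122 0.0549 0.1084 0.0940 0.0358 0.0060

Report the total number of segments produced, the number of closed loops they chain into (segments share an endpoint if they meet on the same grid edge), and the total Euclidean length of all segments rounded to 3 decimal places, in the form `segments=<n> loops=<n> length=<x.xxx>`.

cell (4,4): code 0100 → (4.891,5.000)–(5.000,4.914)
cell (4,5): code 1100 → (4.138,6.000)–(4.891,5.000)
cell (4,6): code 1100 → (4.257,7.000)–(4.138,6.000)
cell (4,7): code 1000 → (5.000,7.734)–(4.257,7.000)
cell (5,4): code 0110 → (5.000,4.914)–(6.000,4.775)
cell (5,7): code 1001 → (6.000,7.836)–(5.000,7.734)
cell (6,4): code 0010 → (6.000,4.775)–(6.348,5.000)
cell (6,5): code 0111 → (6.348,5.000)–(7.000,5.678)
cell (6,7): code 1001 → (7.000,7.048)–(6.000,7.836)
cell (7,5): code 0010 → (7.000,5.678)–(7.203,6.000)
cell (7,6): code 0011 → (7.203,6.000)–(7.038,7.000)
cell (7,7): code 0001 → (7.038,7.000)–(7.000,7.048)
total: 12 segments, chained into 1 closed loop(s), length Σ = 9.540089

segments=12 loops=1 length=9.540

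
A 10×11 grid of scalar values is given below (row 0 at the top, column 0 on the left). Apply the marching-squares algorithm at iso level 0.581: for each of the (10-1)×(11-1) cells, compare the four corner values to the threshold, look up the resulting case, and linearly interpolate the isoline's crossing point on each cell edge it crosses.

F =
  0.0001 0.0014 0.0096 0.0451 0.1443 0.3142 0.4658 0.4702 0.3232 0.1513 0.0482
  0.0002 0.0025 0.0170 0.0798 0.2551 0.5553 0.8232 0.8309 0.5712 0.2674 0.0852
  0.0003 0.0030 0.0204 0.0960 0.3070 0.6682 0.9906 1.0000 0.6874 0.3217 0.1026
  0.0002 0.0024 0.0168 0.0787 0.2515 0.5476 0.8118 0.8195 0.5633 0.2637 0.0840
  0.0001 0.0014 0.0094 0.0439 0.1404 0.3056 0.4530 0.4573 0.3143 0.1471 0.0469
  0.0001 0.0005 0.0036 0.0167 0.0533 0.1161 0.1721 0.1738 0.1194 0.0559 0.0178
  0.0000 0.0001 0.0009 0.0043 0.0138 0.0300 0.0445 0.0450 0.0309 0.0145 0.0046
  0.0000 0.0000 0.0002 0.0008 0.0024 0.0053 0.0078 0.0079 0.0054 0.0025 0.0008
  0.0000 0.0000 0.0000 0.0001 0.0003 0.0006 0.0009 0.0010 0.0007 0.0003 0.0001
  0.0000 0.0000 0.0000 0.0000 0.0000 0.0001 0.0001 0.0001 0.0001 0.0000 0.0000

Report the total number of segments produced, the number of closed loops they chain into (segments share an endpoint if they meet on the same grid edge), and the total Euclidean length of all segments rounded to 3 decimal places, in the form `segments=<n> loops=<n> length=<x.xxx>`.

segments=14 loops=1 length=10.781

cell (0,5): code 0100 → (0.322,6.000)–(1.000,5.096)
cell (0,6): code 1100 → (0.307,7.000)–(0.322,6.000)
cell (0,7): code 1000 → (1.000,7.962)–(0.307,7.000)
cell (1,4): code 0100 → (1.228,5.000)–(2.000,4.759)
cell (1,5): code 1110 → (1.000,5.096)–(1.228,5.000)
cell (1,7): code 1101 → (1.084,8.000)–(1.000,7.962)
cell (1,8): code 1000 → (2.000,8.291)–(1.084,8.000)
cell (2,4): code 0010 → (2.000,4.759)–(2.723,5.000)
cell (2,5): code 0111 → (2.723,5.000)–(3.000,5.126)
cell (2,7): code 1011 → (3.000,7.931)–(2.857,8.000)
cell (2,8): code 0001 → (2.857,8.000)–(2.000,8.291)
cell (3,5): code 0010 → (3.000,5.126)–(3.643,6.000)
cell (3,6): code 0011 → (3.643,6.000)–(3.658,7.000)
cell (3,7): code 0001 → (3.658,7.000)–(3.000,7.931)
total: 14 segments, chained into 1 closed loop(s), length Σ = 10.780945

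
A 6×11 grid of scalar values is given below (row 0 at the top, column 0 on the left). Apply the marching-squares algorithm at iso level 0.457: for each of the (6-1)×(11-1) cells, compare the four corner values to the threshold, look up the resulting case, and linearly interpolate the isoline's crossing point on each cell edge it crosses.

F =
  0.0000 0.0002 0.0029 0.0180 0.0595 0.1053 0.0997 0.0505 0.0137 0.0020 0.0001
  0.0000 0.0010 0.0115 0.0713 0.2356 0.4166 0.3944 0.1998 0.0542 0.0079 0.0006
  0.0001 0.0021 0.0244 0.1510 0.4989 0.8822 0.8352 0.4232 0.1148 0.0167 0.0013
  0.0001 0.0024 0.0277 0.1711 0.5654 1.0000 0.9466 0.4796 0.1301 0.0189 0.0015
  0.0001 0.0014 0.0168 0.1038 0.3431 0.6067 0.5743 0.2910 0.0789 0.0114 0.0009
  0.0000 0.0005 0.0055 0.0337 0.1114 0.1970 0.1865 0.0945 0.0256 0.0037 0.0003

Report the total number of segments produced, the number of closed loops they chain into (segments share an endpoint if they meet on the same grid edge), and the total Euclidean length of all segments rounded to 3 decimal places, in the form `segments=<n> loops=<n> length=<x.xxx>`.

cell (1,3): code 0100 → (1.841,4.000)–(2.000,3.880)
cell (1,4): code 1100 → (1.087,5.000)–(1.841,4.000)
cell (1,5): code 1100 → (1.142,6.000)–(1.087,5.000)
cell (1,6): code 1000 → (2.000,6.918)–(1.142,6.000)
cell (2,3): code 0110 → (2.000,3.880)–(3.000,3.725)
cell (2,6): code 1101 → (2.599,7.000)–(2.000,6.918)
cell (2,7): code 1000 → (3.000,7.065)–(2.599,7.000)
cell (3,3): code 0010 → (3.000,3.725)–(3.488,4.000)
cell (3,4): code 0111 → (3.488,4.000)–(4.000,4.432)
cell (3,6): code 1011 → (4.000,6.414)–(3.120,7.000)
cell (3,7): code 0001 → (3.120,7.000)–(3.000,7.065)
cell (4,4): code 0010 → (4.000,4.432)–(4.365,5.000)
cell (4,5): code 0011 → (4.365,5.000)–(4.302,6.000)
cell (4,6): code 0001 → (4.302,6.000)–(4.000,6.414)
total: 14 segments, chained into 1 closed loop(s), length Σ = 10.346302

segments=14 loops=1 length=10.346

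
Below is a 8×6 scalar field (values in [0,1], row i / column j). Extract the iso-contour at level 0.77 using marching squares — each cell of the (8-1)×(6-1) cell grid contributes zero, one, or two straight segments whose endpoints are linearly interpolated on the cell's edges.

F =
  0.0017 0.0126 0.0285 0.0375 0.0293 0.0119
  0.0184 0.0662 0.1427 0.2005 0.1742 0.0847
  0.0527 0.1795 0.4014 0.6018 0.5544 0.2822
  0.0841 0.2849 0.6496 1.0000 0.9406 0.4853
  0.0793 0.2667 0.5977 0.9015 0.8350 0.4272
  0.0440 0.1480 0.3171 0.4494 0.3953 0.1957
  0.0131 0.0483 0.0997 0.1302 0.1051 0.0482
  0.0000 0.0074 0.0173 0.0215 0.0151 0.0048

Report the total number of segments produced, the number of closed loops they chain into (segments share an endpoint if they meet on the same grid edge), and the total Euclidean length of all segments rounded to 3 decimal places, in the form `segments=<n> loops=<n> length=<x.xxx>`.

segments=8 loops=1 length=6.259

cell (2,2): code 0100 → (2.422,3.000)–(3.000,2.344)
cell (2,3): code 1100 → (2.558,4.000)–(2.422,3.000)
cell (2,4): code 1000 → (3.000,4.375)–(2.558,4.000)
cell (3,2): code 0110 → (3.000,2.344)–(4.000,2.567)
cell (3,4): code 1001 → (4.000,4.159)–(3.000,4.375)
cell (4,2): code 0010 → (4.000,2.567)–(4.291,3.000)
cell (4,3): code 0011 → (4.291,3.000)–(4.148,4.000)
cell (4,4): code 0001 → (4.148,4.000)–(4.000,4.159)
total: 8 segments, chained into 1 closed loop(s), length Σ = 6.259445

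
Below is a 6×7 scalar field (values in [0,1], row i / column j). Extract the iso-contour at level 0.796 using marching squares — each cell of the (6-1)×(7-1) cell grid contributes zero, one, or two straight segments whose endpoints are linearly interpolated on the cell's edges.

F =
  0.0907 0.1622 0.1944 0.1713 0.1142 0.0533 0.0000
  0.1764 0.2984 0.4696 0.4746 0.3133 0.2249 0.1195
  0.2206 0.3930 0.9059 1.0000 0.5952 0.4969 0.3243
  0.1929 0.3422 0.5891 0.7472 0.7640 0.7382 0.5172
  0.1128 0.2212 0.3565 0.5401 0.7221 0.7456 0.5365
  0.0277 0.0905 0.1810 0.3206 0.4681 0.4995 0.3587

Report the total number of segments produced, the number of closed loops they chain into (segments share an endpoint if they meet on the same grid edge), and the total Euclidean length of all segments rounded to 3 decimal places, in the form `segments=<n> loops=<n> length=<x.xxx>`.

segments=6 loops=1 length=4.436

cell (1,1): code 0100 → (1.748,2.000)–(2.000,1.786)
cell (1,2): code 1100 → (1.612,3.000)–(1.748,2.000)
cell (1,3): code 1000 → (2.000,3.504)–(1.612,3.000)
cell (2,1): code 0010 → (2.000,1.786)–(2.347,2.000)
cell (2,2): code 0011 → (2.347,2.000)–(2.807,3.000)
cell (2,3): code 0001 → (2.807,3.000)–(2.000,3.504)
total: 6 segments, chained into 1 closed loop(s), length Σ = 4.436030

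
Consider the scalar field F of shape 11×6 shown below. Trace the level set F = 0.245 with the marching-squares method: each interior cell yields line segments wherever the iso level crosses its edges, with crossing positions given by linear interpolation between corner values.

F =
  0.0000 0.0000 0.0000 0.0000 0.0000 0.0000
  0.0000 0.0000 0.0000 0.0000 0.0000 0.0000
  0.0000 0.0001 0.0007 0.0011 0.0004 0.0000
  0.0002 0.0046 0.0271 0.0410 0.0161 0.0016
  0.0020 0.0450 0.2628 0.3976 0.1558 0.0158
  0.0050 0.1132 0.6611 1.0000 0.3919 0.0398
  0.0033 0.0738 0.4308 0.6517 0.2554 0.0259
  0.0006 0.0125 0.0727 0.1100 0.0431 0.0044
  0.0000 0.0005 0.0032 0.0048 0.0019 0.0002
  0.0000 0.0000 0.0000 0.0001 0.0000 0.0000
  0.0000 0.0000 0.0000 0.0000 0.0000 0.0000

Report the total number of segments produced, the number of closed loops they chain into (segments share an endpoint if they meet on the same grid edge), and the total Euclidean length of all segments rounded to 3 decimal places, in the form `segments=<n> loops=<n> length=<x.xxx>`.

cell (3,1): code 0100 → (3.924,2.000)–(4.000,1.918)
cell (3,2): code 1100 → (3.572,3.000)–(3.924,2.000)
cell (3,3): code 1000 → (4.000,3.631)–(3.572,3.000)
cell (4,1): code 0110 → (4.000,1.918)–(5.000,1.241)
cell (4,3): code 1101 → (4.378,4.000)–(4.000,3.631)
cell (4,4): code 1000 → (5.000,4.417)–(4.378,4.000)
cell (5,1): code 0110 → (5.000,1.241)–(6.000,1.480)
cell (5,4): code 1001 → (6.000,4.045)–(5.000,4.417)
cell (6,1): code 0010 → (6.000,1.480)–(6.519,2.000)
cell (6,2): code 0011 → (6.519,2.000)–(6.751,3.000)
cell (6,3): code 0011 → (6.751,3.000)–(6.049,4.000)
cell (6,4): code 0001 → (6.049,4.000)–(6.000,4.045)
total: 12 segments, chained into 1 closed loop(s), length Σ = 9.564178

segments=12 loops=1 length=9.564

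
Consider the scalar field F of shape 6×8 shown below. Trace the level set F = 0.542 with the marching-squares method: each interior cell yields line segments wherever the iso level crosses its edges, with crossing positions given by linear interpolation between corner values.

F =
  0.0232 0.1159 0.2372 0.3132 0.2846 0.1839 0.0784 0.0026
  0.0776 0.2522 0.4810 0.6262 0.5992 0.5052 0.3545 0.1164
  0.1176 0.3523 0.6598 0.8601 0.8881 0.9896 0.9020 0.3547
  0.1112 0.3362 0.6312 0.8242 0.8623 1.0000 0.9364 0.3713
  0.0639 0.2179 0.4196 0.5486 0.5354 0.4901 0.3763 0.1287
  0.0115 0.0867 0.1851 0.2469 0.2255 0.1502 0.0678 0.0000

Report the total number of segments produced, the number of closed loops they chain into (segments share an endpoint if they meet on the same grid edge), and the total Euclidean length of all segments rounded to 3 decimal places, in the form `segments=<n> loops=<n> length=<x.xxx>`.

cell (0,2): code 0100 → (0.731,3.000)–(1.000,2.420)
cell (0,3): code 1100 → (0.818,4.000)–(0.731,3.000)
cell (0,4): code 1000 → (1.000,4.609)–(0.818,4.000)
cell (1,1): code 0100 → (1.341,2.000)–(2.000,1.617)
cell (1,2): code 1110 → (1.000,2.420)–(1.341,2.000)
cell (1,4): code 1101 → (1.076,5.000)–(1.000,4.609)
cell (1,5): code 1100 → (1.342,6.000)–(1.076,5.000)
cell (1,6): code 1000 → (2.000,6.658)–(1.342,6.000)
cell (2,1): code 0110 → (2.000,1.617)–(3.000,1.698)
cell (2,6): code 1001 → (3.000,6.698)–(2.000,6.658)
cell (3,1): code 0010 → (3.000,1.698)–(3.422,2.000)
cell (3,2): code 0111 → (3.422,2.000)–(4.000,2.949)
cell (3,3): code 1011 → (4.000,3.500)–(3.980,4.000)
cell (3,4): code 0011 → (3.980,4.000)–(3.898,5.000)
cell (3,5): code 0011 → (3.898,5.000)–(3.704,6.000)
cell (3,6): code 0001 → (3.704,6.000)–(3.000,6.698)
cell (4,2): code 0010 → (4.000,2.949)–(4.022,3.000)
cell (4,3): code 0001 → (4.022,3.000)–(4.000,3.500)
total: 18 segments, chained into 1 closed loop(s), length Σ = 13.649241

segments=18 loops=1 length=13.649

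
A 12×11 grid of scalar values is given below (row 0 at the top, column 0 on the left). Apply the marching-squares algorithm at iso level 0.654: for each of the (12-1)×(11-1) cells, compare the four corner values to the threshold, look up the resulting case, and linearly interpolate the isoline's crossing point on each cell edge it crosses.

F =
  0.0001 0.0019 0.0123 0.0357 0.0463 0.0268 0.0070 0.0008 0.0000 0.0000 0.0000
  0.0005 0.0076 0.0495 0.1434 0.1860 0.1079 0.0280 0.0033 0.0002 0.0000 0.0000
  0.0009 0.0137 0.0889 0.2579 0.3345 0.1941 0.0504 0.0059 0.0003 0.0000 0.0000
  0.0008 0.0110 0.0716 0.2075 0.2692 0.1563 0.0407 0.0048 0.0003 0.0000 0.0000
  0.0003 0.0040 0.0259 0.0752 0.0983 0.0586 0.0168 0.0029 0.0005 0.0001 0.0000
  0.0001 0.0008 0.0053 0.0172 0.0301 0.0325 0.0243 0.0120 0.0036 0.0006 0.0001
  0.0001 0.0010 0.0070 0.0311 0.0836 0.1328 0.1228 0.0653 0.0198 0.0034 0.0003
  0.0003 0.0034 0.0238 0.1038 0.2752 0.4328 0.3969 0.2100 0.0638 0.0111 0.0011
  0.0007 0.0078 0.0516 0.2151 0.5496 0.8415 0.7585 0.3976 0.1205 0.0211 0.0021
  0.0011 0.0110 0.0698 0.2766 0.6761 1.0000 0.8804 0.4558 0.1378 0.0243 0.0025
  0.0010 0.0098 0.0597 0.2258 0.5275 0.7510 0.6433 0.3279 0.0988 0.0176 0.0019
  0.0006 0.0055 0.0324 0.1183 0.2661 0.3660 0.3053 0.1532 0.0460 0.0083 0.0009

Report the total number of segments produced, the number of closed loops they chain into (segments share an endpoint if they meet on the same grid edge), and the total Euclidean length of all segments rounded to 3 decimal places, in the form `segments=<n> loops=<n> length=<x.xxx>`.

cell (7,4): code 0100 → (7.541,5.000)–(8.000,4.358)
cell (7,5): code 1100 → (7.711,6.000)–(7.541,5.000)
cell (7,6): code 1000 → (8.000,6.290)–(7.711,6.000)
cell (8,3): code 0100 → (8.825,4.000)–(9.000,3.945)
cell (8,4): code 1110 → (8.000,4.358)–(8.825,4.000)
cell (8,6): code 1001 → (9.000,6.533)–(8.000,6.290)
cell (9,3): code 0010 → (9.000,3.945)–(9.149,4.000)
cell (9,4): code 0111 → (9.149,4.000)–(10.000,4.566)
cell (9,5): code 1011 → (10.000,5.901)–(9.955,6.000)
cell (9,6): code 0001 → (9.955,6.000)–(9.000,6.533)
cell (10,4): code 0010 → (10.000,4.566)–(10.252,5.000)
cell (10,5): code 0001 → (10.252,5.000)–(10.000,5.901)
total: 12 segments, chained into 1 closed loop(s), length Σ = 8.145508

segments=12 loops=1 length=8.146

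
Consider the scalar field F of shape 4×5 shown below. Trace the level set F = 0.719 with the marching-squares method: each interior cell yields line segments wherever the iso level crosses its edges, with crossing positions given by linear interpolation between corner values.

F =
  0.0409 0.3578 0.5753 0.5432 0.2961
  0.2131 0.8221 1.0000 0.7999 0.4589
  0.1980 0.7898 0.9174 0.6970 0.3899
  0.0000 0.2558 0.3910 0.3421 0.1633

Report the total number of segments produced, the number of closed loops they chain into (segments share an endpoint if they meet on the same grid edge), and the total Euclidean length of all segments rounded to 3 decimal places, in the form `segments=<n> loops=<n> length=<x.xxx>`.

cell (0,0): code 0100 → (0.778,1.000)–(1.000,0.831)
cell (0,1): code 1100 → (0.338,2.000)–(0.778,1.000)
cell (0,2): code 1100 → (0.685,3.000)–(0.338,2.000)
cell (0,3): code 1000 → (1.000,3.237)–(0.685,3.000)
cell (1,0): code 0110 → (1.000,0.831)–(2.000,0.880)
cell (1,2): code 1011 → (2.000,2.900)–(1.786,3.000)
cell (1,3): code 0001 → (1.786,3.000)–(1.000,3.237)
cell (2,0): code 0010 → (2.000,0.880)–(2.133,1.000)
cell (2,1): code 0011 → (2.133,1.000)–(2.377,2.000)
cell (2,2): code 0001 → (2.377,2.000)–(2.000,2.900)
total: 10 segments, chained into 1 closed loop(s), length Σ = 7.066674

segments=10 loops=1 length=7.067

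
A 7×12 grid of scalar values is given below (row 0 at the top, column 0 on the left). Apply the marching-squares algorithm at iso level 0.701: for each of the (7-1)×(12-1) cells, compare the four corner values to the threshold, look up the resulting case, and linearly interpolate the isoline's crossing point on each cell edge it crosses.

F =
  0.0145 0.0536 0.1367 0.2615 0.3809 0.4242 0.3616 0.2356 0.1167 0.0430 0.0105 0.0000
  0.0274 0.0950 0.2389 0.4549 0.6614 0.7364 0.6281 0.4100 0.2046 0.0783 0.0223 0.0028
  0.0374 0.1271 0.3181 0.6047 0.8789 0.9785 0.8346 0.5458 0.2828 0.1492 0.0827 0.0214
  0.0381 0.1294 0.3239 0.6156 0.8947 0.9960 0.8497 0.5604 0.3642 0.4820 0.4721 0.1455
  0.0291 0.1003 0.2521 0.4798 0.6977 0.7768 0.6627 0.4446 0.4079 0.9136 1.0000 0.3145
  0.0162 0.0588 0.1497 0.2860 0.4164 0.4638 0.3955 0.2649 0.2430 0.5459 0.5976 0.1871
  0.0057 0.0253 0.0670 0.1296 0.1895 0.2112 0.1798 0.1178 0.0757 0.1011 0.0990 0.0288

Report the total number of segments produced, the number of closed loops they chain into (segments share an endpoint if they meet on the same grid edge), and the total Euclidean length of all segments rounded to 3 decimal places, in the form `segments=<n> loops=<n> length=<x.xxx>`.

cell (0,4): code 0100 → (0.887,5.000)–(1.000,4.528)
cell (0,5): code 1000 → (1.000,5.327)–(0.887,5.000)
cell (1,3): code 0100 → (1.182,4.000)–(2.000,3.351)
cell (1,4): code 1110 → (1.000,4.528)–(1.182,4.000)
cell (1,5): code 1101 → (1.353,6.000)–(1.000,5.327)
cell (1,6): code 1000 → (2.000,6.463)–(1.353,6.000)
cell (2,3): code 0110 → (2.000,3.351)–(3.000,3.306)
cell (2,6): code 1001 → (3.000,6.514)–(2.000,6.463)
cell (3,3): code 0010 → (3.000,3.306)–(3.983,4.000)
cell (3,4): code 0111 → (3.983,4.000)–(4.000,4.042)
cell (3,5): code 1011 → (4.000,5.664)–(3.795,6.000)
cell (3,6): code 0001 → (3.795,6.000)–(3.000,6.514)
cell (3,8): code 0100 → (3.507,9.000)–(4.000,8.580)
cell (3,9): code 1100 → (3.434,10.000)–(3.507,9.000)
cell (3,10): code 1000 → (4.000,10.436)–(3.434,10.000)
cell (4,4): code 0010 → (4.000,4.042)–(4.242,5.000)
cell (4,5): code 0001 → (4.242,5.000)–(4.000,5.664)
cell (4,8): code 0010 → (4.000,8.580)–(4.578,9.000)
cell (4,9): code 0011 → (4.578,9.000)–(4.743,10.000)
cell (4,10): code 0001 → (4.743,10.000)–(4.000,10.436)
total: 20 segments, chained into 2 closed loop(s), length Σ = 15.230908

segments=20 loops=2 length=15.231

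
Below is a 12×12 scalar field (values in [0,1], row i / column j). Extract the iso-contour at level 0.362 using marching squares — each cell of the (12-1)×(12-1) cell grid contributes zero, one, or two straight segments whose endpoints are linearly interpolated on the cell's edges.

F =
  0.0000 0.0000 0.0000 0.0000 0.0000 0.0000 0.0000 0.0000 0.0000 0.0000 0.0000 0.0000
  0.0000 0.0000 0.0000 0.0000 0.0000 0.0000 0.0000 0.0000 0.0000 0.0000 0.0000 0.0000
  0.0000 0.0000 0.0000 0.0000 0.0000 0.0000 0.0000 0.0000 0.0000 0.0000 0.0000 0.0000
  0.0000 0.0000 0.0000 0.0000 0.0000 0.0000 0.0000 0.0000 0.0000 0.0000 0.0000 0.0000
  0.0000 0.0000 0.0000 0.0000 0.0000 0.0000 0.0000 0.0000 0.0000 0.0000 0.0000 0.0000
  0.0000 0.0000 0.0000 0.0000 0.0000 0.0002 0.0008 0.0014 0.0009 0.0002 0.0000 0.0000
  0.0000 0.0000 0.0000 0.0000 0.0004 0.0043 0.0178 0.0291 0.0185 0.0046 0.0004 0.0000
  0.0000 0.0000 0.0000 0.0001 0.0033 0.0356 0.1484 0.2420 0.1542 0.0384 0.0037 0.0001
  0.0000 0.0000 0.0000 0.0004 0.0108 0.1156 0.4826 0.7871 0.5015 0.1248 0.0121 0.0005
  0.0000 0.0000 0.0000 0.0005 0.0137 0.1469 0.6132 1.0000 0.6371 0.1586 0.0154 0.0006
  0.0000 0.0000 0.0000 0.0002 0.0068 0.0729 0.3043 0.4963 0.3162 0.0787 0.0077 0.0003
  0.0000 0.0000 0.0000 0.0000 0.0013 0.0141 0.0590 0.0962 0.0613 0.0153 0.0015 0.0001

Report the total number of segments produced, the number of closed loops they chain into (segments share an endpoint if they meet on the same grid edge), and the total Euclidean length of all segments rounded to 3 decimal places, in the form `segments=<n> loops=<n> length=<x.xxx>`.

cell (7,5): code 0100 → (7.639,6.000)–(8.000,5.671)
cell (7,6): code 1100 → (7.220,7.000)–(7.639,6.000)
cell (7,7): code 1100 → (7.598,8.000)–(7.220,7.000)
cell (7,8): code 1000 → (8.000,8.370)–(7.598,8.000)
cell (8,5): code 0110 → (8.000,5.671)–(9.000,5.461)
cell (8,8): code 1001 → (9.000,8.575)–(8.000,8.370)
cell (9,5): code 0010 → (9.000,5.461)–(9.813,6.000)
cell (9,6): code 0111 → (9.813,6.000)–(10.000,6.301)
cell (9,7): code 1011 → (10.000,7.746)–(9.857,8.000)
cell (9,8): code 0001 → (9.857,8.000)–(9.000,8.575)
cell (10,6): code 0010 → (10.000,6.301)–(10.336,7.000)
cell (10,7): code 0001 → (10.336,7.000)–(10.000,7.746)
total: 12 segments, chained into 1 closed loop(s), length Σ = 9.477033

segments=12 loops=1 length=9.477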